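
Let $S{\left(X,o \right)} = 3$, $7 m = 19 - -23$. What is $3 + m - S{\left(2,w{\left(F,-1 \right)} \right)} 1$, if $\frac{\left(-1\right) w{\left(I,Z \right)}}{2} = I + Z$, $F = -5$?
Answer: $-15$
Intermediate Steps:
$w{\left(I,Z \right)} = - 2 I - 2 Z$ ($w{\left(I,Z \right)} = - 2 \left(I + Z\right) = - 2 I - 2 Z$)
$m = 6$ ($m = \frac{19 - -23}{7} = \frac{19 + 23}{7} = \frac{1}{7} \cdot 42 = 6$)
$3 + m - S{\left(2,w{\left(F,-1 \right)} \right)} 1 = 3 + 6 \left(-1\right) 3 \cdot 1 = 3 + 6 \left(\left(-3\right) 1\right) = 3 + 6 \left(-3\right) = 3 - 18 = -15$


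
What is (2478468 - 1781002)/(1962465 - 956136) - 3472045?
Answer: -3494018875339/1006329 ≈ -3.4720e+6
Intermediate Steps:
(2478468 - 1781002)/(1962465 - 956136) - 3472045 = 697466/1006329 - 3472045 = -3494018875339/1006329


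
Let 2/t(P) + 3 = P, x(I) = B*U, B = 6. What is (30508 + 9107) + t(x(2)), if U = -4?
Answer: 1069603/27 ≈ 39615.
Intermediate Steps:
x(I) = -24 (x(I) = 6*(-4) = -24)
t(P) = 2/(-3 + P)
(30508 + 9107) + t(x(2)) = (30508 + 9107) + 2/(-3 - 24) = 39615 + 2/(-27) = 39615 + 2*(-1/27) = 39615 - 2/27 = 1069603/27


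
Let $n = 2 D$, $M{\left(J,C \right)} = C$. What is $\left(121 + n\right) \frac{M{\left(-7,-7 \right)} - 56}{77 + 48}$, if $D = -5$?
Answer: $- \frac{6993}{125} \approx -55.944$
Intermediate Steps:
$n = -10$ ($n = 2 \left(-5\right) = -10$)
$\left(121 + n\right) \frac{M{\left(-7,-7 \right)} - 56}{77 + 48} = \left(121 - 10\right) \frac{-7 - 56}{77 + 48} = 111 \left(- \frac{63}{125}\right) = - \frac{6993}{125}$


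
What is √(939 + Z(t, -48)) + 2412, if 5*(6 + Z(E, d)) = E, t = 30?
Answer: 2412 + √939 ≈ 2442.6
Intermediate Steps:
Z(E, d) = -6 + E/5
√(939 + Z(t, -48)) + 2412 = √(939 + (-6 + (⅕)*30)) + 2412 = √(939 + (-6 + 6)) + 2412 = √(939 + 0) + 2412 = √939 + 2412 = 2412 + √939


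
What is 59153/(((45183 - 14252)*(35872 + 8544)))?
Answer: 59153/1373831296 ≈ 4.3057e-5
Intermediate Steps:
59153/(((45183 - 14252)*(35872 + 8544))) = 59153/((30931*44416)) = 59153/1373831296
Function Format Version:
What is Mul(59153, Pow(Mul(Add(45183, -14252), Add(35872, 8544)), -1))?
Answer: Rational(59153, 1373831296) ≈ 4.3057e-5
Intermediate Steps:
Mul(59153, Pow(Mul(Add(45183, -14252), Add(35872, 8544)), -1)) = Mul(59153, Pow(Mul(30931, 44416), -1)) = Mul(59153, Pow(1373831296, -1)) = Mul(59153, Rational(1, 1373831296)) = Rational(59153, 1373831296)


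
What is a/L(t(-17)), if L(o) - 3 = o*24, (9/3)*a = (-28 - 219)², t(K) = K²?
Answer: 61009/20817 ≈ 2.9307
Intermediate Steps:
a = 61009/3 (a = (-28 - 219)²/3 = (⅓)*(-247)² = (⅓)*61009 = 61009/3 ≈ 20336.)
L(o) = 3 + 24*o (L(o) = 3 + o*24 = 3 + 24*o)
a/L(t(-17)) = 61009/(3*(3 + 24*(-17)²)) = 61009/(3*(3 + 24*289)) = 61009/(3*(3 + 6936)) = (61009/3)/6939 = (61009/3)*(1/6939) = 61009/20817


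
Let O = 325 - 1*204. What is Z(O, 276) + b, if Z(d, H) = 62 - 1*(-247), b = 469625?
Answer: 469934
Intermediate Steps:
O = 121 (O = 325 - 204 = 121)
Z(d, H) = 309 (Z(d, H) = 62 + 247 = 309)
Z(O, 276) + b = 309 + 469625 = 469934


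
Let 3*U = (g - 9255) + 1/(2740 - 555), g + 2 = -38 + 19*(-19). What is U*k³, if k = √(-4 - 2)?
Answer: 42196718*I*√6/2185 ≈ 47305.0*I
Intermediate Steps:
k = I*√6 (k = √(-6) = I*√6 ≈ 2.4495*I)
g = -401 (g = -2 + (-38 + 19*(-19)) = -2 + (-38 - 361) = -2 - 399 = -401)
U = -21098359/6555 (U = ((-401 - 9255) + 1/(2740 - 555))/3 = (-9656 + 1/2185)/3 = (⅓)*(-21098359/2185) = -21098359/6555 ≈ -3218.7)
U*k³ = -21098359*(-6*I*√6)/6555 = -(-42196718)*I*√6/2185 = 42196718*I*√6/2185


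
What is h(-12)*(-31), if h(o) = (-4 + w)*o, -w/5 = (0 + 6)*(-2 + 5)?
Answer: -34968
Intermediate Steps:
w = -90 (w = -5*(0 + 6)*(-2 + 5) = -30*3 = -5*18 = -90)
h(o) = -94*o (h(o) = (-4 - 90)*o = -94*o)
h(-12)*(-31) = -94*(-12)*(-31) = 1128*(-31) = -34968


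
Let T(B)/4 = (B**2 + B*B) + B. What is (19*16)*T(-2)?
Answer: 7296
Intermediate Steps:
T(B) = 4*B + 8*B**2 (T(B) = 4*((B**2 + B*B) + B) = 4*((B**2 + B**2) + B) = 4*(2*B**2 + B) = 4*(B + 2*B**2) = 4*B + 8*B**2)
(19*16)*T(-2) = (19*16)*(4*(-2)*(1 + 2*(-2))) = 304*(4*(-2)*(1 - 4)) = 304*(4*(-2)*(-3)) = 304*24 = 7296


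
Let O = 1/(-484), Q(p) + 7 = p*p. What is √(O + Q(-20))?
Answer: √190211/22 ≈ 19.824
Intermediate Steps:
Q(p) = -7 + p² (Q(p) = -7 + p*p = -7 + p²)
O = -1/484 ≈ -0.0020661
√(O + Q(-20)) = √(-1/484 + (-7 + (-20)²)) = √(-1/484 + (-7 + 400)) = √(-1/484 + 393) = √(190211/484) = √190211/22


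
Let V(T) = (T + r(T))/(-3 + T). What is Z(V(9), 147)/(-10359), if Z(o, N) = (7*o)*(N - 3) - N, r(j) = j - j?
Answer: -455/3453 ≈ -0.13177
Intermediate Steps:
r(j) = 0
V(T) = T/(-3 + T) (V(T) = (T + 0)/(-3 + T) = T/(-3 + T))
Z(o, N) = -N + 7*o*(-3 + N) (Z(o, N) = (7*o)*(-3 + N) - N = 7*o*(-3 + N) - N = -N + 7*o*(-3 + N))
Z(V(9), 147)/(-10359) = (-1*147 - 189/(-3 + 9) + 7*147*(9/(-3 + 9)))/(-10359) = (-147 - 189/6 + 7*147*(9/6))*(-1/10359) = (-147 - 189/6 + 7*147*(9*(⅙)))*(-1/10359) = (-147 - 21*3/2 + 7*147*(3/2))*(-1/10359) = (-147 - 63/2 + 3087/2)*(-1/10359) = 1365*(-1/10359) = -455/3453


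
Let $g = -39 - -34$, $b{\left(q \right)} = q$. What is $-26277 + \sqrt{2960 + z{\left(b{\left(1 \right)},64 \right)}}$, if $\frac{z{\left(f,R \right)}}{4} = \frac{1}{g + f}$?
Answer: $-26277 + \sqrt{2959} \approx -26223.0$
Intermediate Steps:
$g = -5$ ($g = -39 + 34 = -5$)
$z{\left(f,R \right)} = \frac{4}{-5 + f}$
$-26277 + \sqrt{2960 + z{\left(b{\left(1 \right)},64 \right)}} = -26277 + \sqrt{2960 + \frac{4}{-5 + 1}} = -26277 + \sqrt{2960 + \frac{4}{-4}} = -26277 + \sqrt{2960 + 4 \left(- \frac{1}{4}\right)} = -26277 + \sqrt{2960 - 1} = -26277 + \sqrt{2959}$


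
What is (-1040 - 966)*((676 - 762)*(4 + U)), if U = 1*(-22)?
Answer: -3105288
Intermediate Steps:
U = -22
(-1040 - 966)*((676 - 762)*(4 + U)) = (-1040 - 966)*((676 - 762)*(4 - 22)) = -(-172516)*(-18) = -2006*1548 = -3105288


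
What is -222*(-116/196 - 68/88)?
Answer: 163281/539 ≈ 302.93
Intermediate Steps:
-222*(-116/196 - 68/88) = -222*(-116*1/196 - 68*1/88) = -222*(-29/49 - 17/22) = -222*(-1471/1078) = 163281/539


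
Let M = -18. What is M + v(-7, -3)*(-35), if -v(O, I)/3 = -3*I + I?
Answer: 612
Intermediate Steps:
v(O, I) = 6*I (v(O, I) = -3*(-3*I + I) = -(-6)*I = 6*I)
M + v(-7, -3)*(-35) = -18 + (6*(-3))*(-35) = -18 - 18*(-35) = -18 + 630 = 612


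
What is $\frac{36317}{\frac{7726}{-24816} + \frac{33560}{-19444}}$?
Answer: $- \frac{2190470314296}{122881163} \approx -17826.0$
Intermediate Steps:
$\frac{36317}{\frac{7726}{-24816} + \frac{33560}{-19444}} = \frac{36317}{7726 \left(- \frac{1}{24816}\right) + 33560 \left(- \frac{1}{19444}\right)} = \frac{36317}{- \frac{3863}{12408} - \frac{8390}{4861}} = \frac{36317}{- \frac{122881163}{60315288}} = 36317 \left(- \frac{60315288}{122881163}\right) = - \frac{2190470314296}{122881163}$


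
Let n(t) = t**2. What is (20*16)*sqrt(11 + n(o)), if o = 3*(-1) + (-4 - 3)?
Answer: 320*sqrt(111) ≈ 3371.4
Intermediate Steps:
o = -10 (o = -3 - 7 = -10)
(20*16)*sqrt(11 + n(o)) = (20*16)*sqrt(11 + (-10)**2) = 320*sqrt(11 + 100) = 320*sqrt(111)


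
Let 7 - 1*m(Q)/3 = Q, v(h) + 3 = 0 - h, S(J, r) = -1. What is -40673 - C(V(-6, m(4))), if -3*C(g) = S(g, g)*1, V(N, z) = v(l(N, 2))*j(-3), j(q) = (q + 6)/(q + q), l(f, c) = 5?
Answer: -122020/3 ≈ -40673.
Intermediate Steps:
v(h) = -3 - h (v(h) = -3 + (0 - h) = -3 - h)
m(Q) = 21 - 3*Q
j(q) = (6 + q)/(2*q) (j(q) = (6 + q)/((2*q)) = (6 + q)*(1/(2*q)) = (6 + q)/(2*q))
V(N, z) = 4 (V(N, z) = (-3 - 1*5)*((½)*(6 - 3)/(-3)) = (-3 - 5)*((½)*(-⅓)*3) = -8*(-½) = 4)
C(g) = ⅓ (C(g) = -(-1)/3 = -⅓*(-1) = ⅓)
-40673 - C(V(-6, m(4))) = -40673 - 1*⅓ = -40673 - ⅓ = -122020/3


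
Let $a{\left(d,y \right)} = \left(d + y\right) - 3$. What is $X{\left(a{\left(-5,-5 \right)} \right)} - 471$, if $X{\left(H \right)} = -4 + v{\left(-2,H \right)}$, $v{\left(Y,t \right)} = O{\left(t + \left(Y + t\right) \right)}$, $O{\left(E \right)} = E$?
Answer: $-503$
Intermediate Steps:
$a{\left(d,y \right)} = -3 + d + y$
$v{\left(Y,t \right)} = Y + 2 t$ ($v{\left(Y,t \right)} = t + \left(Y + t\right) = Y + 2 t$)
$X{\left(H \right)} = -6 + 2 H$ ($X{\left(H \right)} = -4 + \left(-2 + 2 H\right) = -6 + 2 H$)
$X{\left(a{\left(-5,-5 \right)} \right)} - 471 = \left(-6 + 2 \left(-3 - 5 - 5\right)\right) - 471 = \left(-6 + 2 \left(-13\right)\right) - 471 = \left(-6 - 26\right) - 471 = -32 - 471 = -503$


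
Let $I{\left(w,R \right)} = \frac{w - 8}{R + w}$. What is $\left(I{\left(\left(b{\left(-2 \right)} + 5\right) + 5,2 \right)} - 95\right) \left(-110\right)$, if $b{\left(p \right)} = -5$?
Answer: $\frac{73480}{7} \approx 10497.0$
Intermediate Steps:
$I{\left(w,R \right)} = \frac{-8 + w}{R + w}$
$\left(I{\left(\left(b{\left(-2 \right)} + 5\right) + 5,2 \right)} - 95\right) \left(-110\right) = \left(\frac{-8 + \left(\left(-5 + 5\right) + 5\right)}{2 + \left(\left(-5 + 5\right) + 5\right)} - 95\right) \left(-110\right) = \left(\frac{-8 + \left(0 + 5\right)}{2 + \left(0 + 5\right)} - 95\right) \left(-110\right) = \left(\frac{-8 + 5}{2 + 5} - 95\right) \left(-110\right) = \left(\frac{1}{7} \left(-3\right) - 95\right) \left(-110\right) = \left(- \frac{3}{7} - 95\right) \left(-110\right) = \left(- \frac{668}{7}\right) \left(-110\right) = \frac{73480}{7}$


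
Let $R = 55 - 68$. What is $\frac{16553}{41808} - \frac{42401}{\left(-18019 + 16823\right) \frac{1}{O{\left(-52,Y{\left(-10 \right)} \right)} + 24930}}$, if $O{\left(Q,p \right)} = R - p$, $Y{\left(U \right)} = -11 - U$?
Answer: $\frac{849465067591}{961584} \approx 8.834 \cdot 10^{5}$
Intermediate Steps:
$R = -13$ ($R = 55 - 68 = -13$)
$O{\left(Q,p \right)} = -13 - p$
$\frac{16553}{41808} - \frac{42401}{\left(-18019 + 16823\right) \frac{1}{O{\left(-52,Y{\left(-10 \right)} \right)} + 24930}} = \frac{16553}{41808} - \frac{42401}{\left(-18019 + 16823\right) \frac{1}{\left(-13 - \left(-11 - -10\right)\right) + 24930}} = 16553 \cdot \frac{1}{41808} - \frac{42401}{\left(-1196\right) \frac{1}{\left(-13 - \left(-11 + 10\right)\right) + 24930}} = \frac{16553}{41808} - \frac{42401}{\left(-1196\right) \frac{1}{\left(-13 - -1\right) + 24930}} = \frac{16553}{41808} - \frac{42401}{\left(-1196\right) \frac{1}{\left(-13 + 1\right) + 24930}} = \frac{16553}{41808} - \frac{42401}{\left(-1196\right) \frac{1}{-12 + 24930}} = \frac{16553}{41808} - \frac{42401}{\left(-1196\right) \frac{1}{24918}} = \frac{16553}{41808} - \frac{42401}{- \frac{598}{12459}} = \frac{16553}{41808} - - \frac{528274059}{598} = \frac{16553}{41808} + \frac{528274059}{598} = \frac{849465067591}{961584}$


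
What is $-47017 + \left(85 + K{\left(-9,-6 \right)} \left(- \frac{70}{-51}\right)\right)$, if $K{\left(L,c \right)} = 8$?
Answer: $- \frac{2392972}{51} \approx -46921.0$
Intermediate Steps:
$-47017 + \left(85 + K{\left(-9,-6 \right)} \left(- \frac{70}{-51}\right)\right) = -47017 + \left(85 + 8 \left(- \frac{70}{-51}\right)\right) = -47017 + \left(85 + 8 \left(\left(-70\right) \left(- \frac{1}{51}\right)\right)\right) = -47017 + \left(85 + 8 \cdot \frac{70}{51}\right) = -47017 + \left(85 + \frac{560}{51}\right) = -47017 + \frac{4895}{51} = - \frac{2392972}{51}$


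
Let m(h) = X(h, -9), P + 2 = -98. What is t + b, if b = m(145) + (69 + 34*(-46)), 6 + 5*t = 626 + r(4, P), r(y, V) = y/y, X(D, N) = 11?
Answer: -6799/5 ≈ -1359.8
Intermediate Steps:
P = -100 (P = -2 - 98 = -100)
m(h) = 11
r(y, V) = 1
t = 621/5 (t = -6/5 + (626 + 1)/5 = -6/5 + (1/5)*627 = -6/5 + 627/5 = 621/5 ≈ 124.20)
b = -1484 (b = 11 + (69 + 34*(-46)) = 11 + (69 - 1564) = 11 - 1495 = -1484)
t + b = 621/5 - 1484 = -6799/5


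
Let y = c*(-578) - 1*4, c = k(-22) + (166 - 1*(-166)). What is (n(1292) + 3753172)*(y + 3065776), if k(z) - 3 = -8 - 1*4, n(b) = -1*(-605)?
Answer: 10807416777606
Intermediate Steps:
n(b) = 605
k(z) = -9 (k(z) = 3 + (-8 - 1*4) = 3 + (-8 - 4) = 3 - 12 = -9)
c = 323 (c = -9 + (166 - 1*(-166)) = -9 + (166 + 166) = -9 + 332 = 323)
y = -186698 (y = 323*(-578) - 1*4 = -186694 - 4 = -186698)
(n(1292) + 3753172)*(y + 3065776) = (605 + 3753172)*(-186698 + 3065776) = 3753777*2879078 = 10807416777606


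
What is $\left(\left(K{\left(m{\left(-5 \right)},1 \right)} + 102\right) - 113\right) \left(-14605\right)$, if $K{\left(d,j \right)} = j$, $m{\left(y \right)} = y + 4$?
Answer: $146050$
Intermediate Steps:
$m{\left(y \right)} = 4 + y$
$\left(\left(K{\left(m{\left(-5 \right)},1 \right)} + 102\right) - 113\right) \left(-14605\right) = \left(\left(1 + 102\right) - 113\right) \left(-14605\right) = \left(103 - 113\right) \left(-14605\right) = \left(-10\right) \left(-14605\right) = 146050$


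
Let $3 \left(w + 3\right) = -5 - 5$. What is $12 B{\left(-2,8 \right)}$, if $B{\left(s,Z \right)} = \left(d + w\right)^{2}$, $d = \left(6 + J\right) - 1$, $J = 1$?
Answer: $\frac{4}{3} \approx 1.3333$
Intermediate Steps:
$w = - \frac{19}{3}$ ($w = -3 + \frac{-5 - 5}{3} = -3 + \frac{1}{3} \left(-10\right) = -3 - \frac{10}{3} = - \frac{19}{3} \approx -6.3333$)
$d = 6$ ($d = \left(6 + 1\right) - 1 = 7 - 1 = 6$)
$B{\left(s,Z \right)} = \frac{1}{9}$ ($B{\left(s,Z \right)} = \left(6 - \frac{19}{3}\right)^{2} = \left(- \frac{1}{3}\right)^{2} = \frac{1}{9}$)
$12 B{\left(-2,8 \right)} = 12 \cdot \frac{1}{9} = \frac{4}{3}$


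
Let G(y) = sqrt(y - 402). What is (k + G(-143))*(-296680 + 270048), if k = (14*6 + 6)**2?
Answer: -215719200 - 26632*I*sqrt(545) ≈ -2.1572e+8 - 6.2173e+5*I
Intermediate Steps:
G(y) = sqrt(-402 + y)
k = 8100 (k = (84 + 6)**2 = 90**2 = 8100)
(k + G(-143))*(-296680 + 270048) = (8100 + sqrt(-402 - 143))*(-296680 + 270048) = (8100 + sqrt(-545))*(-26632) = (8100 + I*sqrt(545))*(-26632) = -215719200 - 26632*I*sqrt(545)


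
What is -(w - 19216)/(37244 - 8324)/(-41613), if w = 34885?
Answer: 1741/133716440 ≈ 1.3020e-5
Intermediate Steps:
-(w - 19216)/(37244 - 8324)/(-41613) = -(34885 - 19216)/(37244 - 8324)/(-41613) = -15669/28920*(-1)/41613 = -15669*(1/28920)*(-1)/41613 = -5223*(-1)/(9640*41613) = -1*(-1741/133716440) = 1741/133716440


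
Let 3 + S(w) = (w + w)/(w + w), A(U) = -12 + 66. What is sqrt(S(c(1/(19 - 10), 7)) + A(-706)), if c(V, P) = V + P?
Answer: 2*sqrt(13) ≈ 7.2111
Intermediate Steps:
c(V, P) = P + V
A(U) = 54
S(w) = -2 (S(w) = -3 + (w + w)/(w + w) = -3 + (2*w)/((2*w)) = -3 + (2*w)*(1/(2*w)) = -3 + 1 = -2)
sqrt(S(c(1/(19 - 10), 7)) + A(-706)) = sqrt(-2 + 54) = sqrt(52) = 2*sqrt(13)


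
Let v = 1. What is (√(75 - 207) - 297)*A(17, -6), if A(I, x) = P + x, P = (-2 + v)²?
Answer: 1485 - 10*I*√33 ≈ 1485.0 - 57.446*I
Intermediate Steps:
P = 1 (P = (-2 + 1)² = (-1)² = 1)
A(I, x) = 1 + x
(√(75 - 207) - 297)*A(17, -6) = (√(75 - 207) - 297)*(1 - 6) = (√(-132) - 297)*(-5) = (2*I*√33 - 297)*(-5) = (-297 + 2*I*√33)*(-5) = 1485 - 10*I*√33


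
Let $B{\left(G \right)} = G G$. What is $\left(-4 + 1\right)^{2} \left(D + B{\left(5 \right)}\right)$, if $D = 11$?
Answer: $324$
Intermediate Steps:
$B{\left(G \right)} = G^{2}$
$\left(-4 + 1\right)^{2} \left(D + B{\left(5 \right)}\right) = \left(-4 + 1\right)^{2} \left(11 + 5^{2}\right) = \left(-3\right)^{2} \left(11 + 25\right) = 9 \cdot 36 = 324$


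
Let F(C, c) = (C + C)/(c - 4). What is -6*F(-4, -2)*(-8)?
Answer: 64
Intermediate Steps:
F(C, c) = 2*C/(-4 + c) (F(C, c) = (2*C)/(-4 + c) = 2*C/(-4 + c))
-6*F(-4, -2)*(-8) = -12*(-4)/(-4 - 2)*(-8) = -12*(-4)/(-6)*(-8) = -12*(-4)*(-1)/6*(-8) = -6*4/3*(-8) = -8*(-8) = 64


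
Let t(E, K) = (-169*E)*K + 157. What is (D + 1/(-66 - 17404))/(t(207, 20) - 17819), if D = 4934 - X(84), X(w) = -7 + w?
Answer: -84851789/12531615340 ≈ -0.0067710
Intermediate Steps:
t(E, K) = 157 - 169*E*K (t(E, K) = -169*E*K + 157 = 157 - 169*E*K)
D = 4857 (D = 4934 - (-7 + 84) = 4934 - 1*77 = 4934 - 77 = 4857)
(D + 1/(-66 - 17404))/(t(207, 20) - 17819) = (4857 + 1/(-66 - 17404))/((157 - 169*207*20) - 17819) = (4857 + 1/(-17470))/((157 - 699660) - 17819) = (4857 - 1/17470)/(-699503 - 17819) = (84851789/17470)/(-717322) = (84851789/17470)*(-1/717322) = -84851789/12531615340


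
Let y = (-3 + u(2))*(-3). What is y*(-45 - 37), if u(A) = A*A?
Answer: 246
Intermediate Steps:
u(A) = A²
y = -3 (y = (-3 + 2²)*(-3) = (-3 + 4)*(-3) = 1*(-3) = -3)
y*(-45 - 37) = -3*(-45 - 37) = -3*(-82) = 246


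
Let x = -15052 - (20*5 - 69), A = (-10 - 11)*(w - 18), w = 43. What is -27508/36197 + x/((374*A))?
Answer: -693605207/1015325850 ≈ -0.68314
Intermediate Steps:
A = -525 (A = (-10 - 11)*(43 - 18) = -21*25 = -525)
x = -15083 (x = -15052 - (100 - 69) = -15052 - 1*31 = -15052 - 31 = -15083)
-27508/36197 + x/((374*A)) = -27508/36197 - 15083/(374*(-525)) = -27508*1/36197 - 15083/(-196350) = -27508/36197 - 15083*(-1/196350) = -27508/36197 + 15083/196350 = -693605207/1015325850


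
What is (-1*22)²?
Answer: 484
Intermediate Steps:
(-1*22)² = (-22)² = 484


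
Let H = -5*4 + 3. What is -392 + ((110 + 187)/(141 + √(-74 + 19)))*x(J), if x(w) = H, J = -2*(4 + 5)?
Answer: (-392*√55 + 60321*I)/(√55 - 141*I) ≈ -427.71 + 1.8782*I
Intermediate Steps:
J = -18 (J = -2*9 = -18)
H = -17 (H = -20 + 3 = -17)
x(w) = -17
-392 + ((110 + 187)/(141 + √(-74 + 19)))*x(J) = -392 + ((110 + 187)/(141 + √(-74 + 19)))*(-17) = -392 + (297/(141 + √(-55)))*(-17) = -392 + (297/(141 + I*√55))*(-17) = -392 - 5049/(141 + I*√55)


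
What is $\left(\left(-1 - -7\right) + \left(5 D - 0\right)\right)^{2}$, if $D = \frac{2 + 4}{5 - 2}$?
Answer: $256$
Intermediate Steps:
$D = 2$ ($D = \frac{6}{3} = 6 \cdot \frac{1}{3} = 2$)
$\left(\left(-1 - -7\right) + \left(5 D - 0\right)\right)^{2} = \left(\left(-1 - -7\right) + \left(5 \cdot 2 - 0\right)\right)^{2} = \left(\left(-1 + 7\right) + \left(10 + 0\right)\right)^{2} = \left(6 + 10\right)^{2} = 16^{2} = 256$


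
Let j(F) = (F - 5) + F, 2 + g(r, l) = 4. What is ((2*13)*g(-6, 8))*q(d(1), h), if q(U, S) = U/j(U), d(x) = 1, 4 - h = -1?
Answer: -52/3 ≈ -17.333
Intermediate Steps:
h = 5 (h = 4 - 1*(-1) = 4 + 1 = 5)
g(r, l) = 2 (g(r, l) = -2 + 4 = 2)
j(F) = -5 + 2*F (j(F) = (-5 + F) + F = -5 + 2*F)
q(U, S) = U/(-5 + 2*U)
((2*13)*g(-6, 8))*q(d(1), h) = ((2*13)*2)*(1/(-5 + 2*1)) = (26*2)*(1/(-5 + 2)) = 52*(1/(-3)) = 52*(1*(-1/3)) = 52*(-1/3) = -52/3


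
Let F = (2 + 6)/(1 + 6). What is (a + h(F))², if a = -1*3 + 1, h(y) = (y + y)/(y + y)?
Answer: 1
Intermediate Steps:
F = 8/7 ≈ 1.1429
h(y) = 1 (h(y) = (2*y)/((2*y)) = (2*y)*(1/(2*y)) = 1)
a = -2 (a = -3 + 1 = -2)
(a + h(F))² = (-2 + 1)² = (-1)² = 1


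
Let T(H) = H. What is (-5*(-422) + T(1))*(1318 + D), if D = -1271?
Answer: 99217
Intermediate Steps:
(-5*(-422) + T(1))*(1318 + D) = (-5*(-422) + 1)*(1318 - 1271) = (2110 + 1)*47 = 2111*47 = 99217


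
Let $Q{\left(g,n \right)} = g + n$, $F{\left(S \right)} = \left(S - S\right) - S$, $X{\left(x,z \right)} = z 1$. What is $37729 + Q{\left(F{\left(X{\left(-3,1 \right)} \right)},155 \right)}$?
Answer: $37883$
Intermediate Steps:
$X{\left(x,z \right)} = z$
$F{\left(S \right)} = - S$ ($F{\left(S \right)} = 0 - S = - S$)
$37729 + Q{\left(F{\left(X{\left(-3,1 \right)} \right)},155 \right)} = 37729 + \left(\left(-1\right) 1 + 155\right) = 37729 + \left(-1 + 155\right) = 37729 + 154 = 37883$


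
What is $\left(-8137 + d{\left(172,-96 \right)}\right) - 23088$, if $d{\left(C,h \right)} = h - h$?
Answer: $-31225$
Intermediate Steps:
$d{\left(C,h \right)} = 0$
$\left(-8137 + d{\left(172,-96 \right)}\right) - 23088 = \left(-8137 + 0\right) - 23088 = -8137 - 23088 = -31225$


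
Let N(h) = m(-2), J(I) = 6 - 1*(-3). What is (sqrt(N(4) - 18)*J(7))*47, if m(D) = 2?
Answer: 1692*I ≈ 1692.0*I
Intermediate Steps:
J(I) = 9 (J(I) = 6 + 3 = 9)
N(h) = 2
(sqrt(N(4) - 18)*J(7))*47 = (sqrt(2 - 18)*9)*47 = (sqrt(-16)*9)*47 = ((4*I)*9)*47 = (36*I)*47 = 1692*I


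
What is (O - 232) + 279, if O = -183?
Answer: -136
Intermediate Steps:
(O - 232) + 279 = (-183 - 232) + 279 = -415 + 279 = -136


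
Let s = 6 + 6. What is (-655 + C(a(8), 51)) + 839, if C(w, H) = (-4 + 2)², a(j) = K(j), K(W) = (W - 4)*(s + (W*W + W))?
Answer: 188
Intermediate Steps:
s = 12
K(W) = (-4 + W)*(12 + W + W²) (K(W) = (W - 4)*(12 + (W*W + W)) = (-4 + W)*(12 + (W² + W)) = (-4 + W)*(12 + (W + W²)) = (-4 + W)*(12 + W + W²))
a(j) = -48 + j³ - 3*j² + 8*j
C(w, H) = 4 (C(w, H) = (-2)² = 4)
(-655 + C(a(8), 51)) + 839 = (-655 + 4) + 839 = -651 + 839 = 188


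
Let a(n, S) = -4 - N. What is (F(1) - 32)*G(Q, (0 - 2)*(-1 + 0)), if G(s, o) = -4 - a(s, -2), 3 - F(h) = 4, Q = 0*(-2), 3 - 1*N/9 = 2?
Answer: -297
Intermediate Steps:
N = 9 (N = 27 - 9*2 = 27 - 18 = 9)
Q = 0
a(n, S) = -13 (a(n, S) = -4 - 1*9 = -4 - 9 = -13)
F(h) = -1 (F(h) = 3 - 1*4 = 3 - 4 = -1)
G(s, o) = 9 (G(s, o) = -4 - 1*(-13) = -4 + 13 = 9)
(F(1) - 32)*G(Q, (0 - 2)*(-1 + 0)) = (-1 - 32)*9 = -33*9 = -297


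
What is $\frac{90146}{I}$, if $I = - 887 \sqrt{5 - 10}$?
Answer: $\frac{90146 i \sqrt{5}}{4435} \approx 45.45 i$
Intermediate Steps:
$I = - 887 i \sqrt{5}$ ($I = - 887 \sqrt{-5} = - 887 i \sqrt{5} \approx - 1983.4 i$)
$\frac{90146}{I} = \frac{90146}{\left(-887\right) i \sqrt{5}} = 90146 \frac{i \sqrt{5}}{4435} = \frac{90146 i \sqrt{5}}{4435}$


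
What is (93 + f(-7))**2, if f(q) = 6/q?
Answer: 416025/49 ≈ 8490.3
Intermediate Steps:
(93 + f(-7))**2 = (93 + 6/(-7))**2 = (93 + 6*(-1/7))**2 = (93 - 6/7)**2 = (645/7)**2 = 416025/49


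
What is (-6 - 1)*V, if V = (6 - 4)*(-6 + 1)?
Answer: 70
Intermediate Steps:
V = -10 (V = 2*(-5) = -10)
(-6 - 1)*V = (-6 - 1)*(-10) = -7*(-10) = 70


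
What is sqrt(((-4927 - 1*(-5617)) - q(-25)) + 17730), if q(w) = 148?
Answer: 4*sqrt(1142) ≈ 135.17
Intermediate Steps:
sqrt(((-4927 - 1*(-5617)) - q(-25)) + 17730) = sqrt(((-4927 - 1*(-5617)) - 1*148) + 17730) = sqrt(((-4927 + 5617) - 148) + 17730) = sqrt((690 - 148) + 17730) = sqrt(542 + 17730) = sqrt(18272) = 4*sqrt(1142)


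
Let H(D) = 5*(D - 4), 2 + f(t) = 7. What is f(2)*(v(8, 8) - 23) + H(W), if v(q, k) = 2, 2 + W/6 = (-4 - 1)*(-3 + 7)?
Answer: -785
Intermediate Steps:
W = -132 (W = -12 + 6*((-4 - 1)*(-3 + 7)) = -12 + 6*(-5*4) = -12 + 6*(-20) = -12 - 120 = -132)
f(t) = 5 (f(t) = -2 + 7 = 5)
H(D) = -20 + 5*D (H(D) = 5*(-4 + D) = -20 + 5*D)
f(2)*(v(8, 8) - 23) + H(W) = 5*(2 - 23) + (-20 + 5*(-132)) = 5*(-21) + (-20 - 660) = -105 - 680 = -785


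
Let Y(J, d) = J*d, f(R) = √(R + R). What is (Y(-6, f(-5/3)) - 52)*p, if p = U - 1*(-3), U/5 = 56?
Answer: -14716 - 566*I*√30 ≈ -14716.0 - 3100.1*I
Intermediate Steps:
U = 280 (U = 5*56 = 280)
f(R) = √2*√R (f(R) = √(2*R) = √2*√R)
p = 283 (p = 280 - 1*(-3) = 280 + 3 = 283)
(Y(-6, f(-5/3)) - 52)*p = (-6*√2*√(-5/3) - 52)*283 = (-6*√2*I*√15/3 - 52)*283 = (-2*I*√30 - 52)*283 = (-52 - 2*I*√30)*283 = -14716 - 566*I*√30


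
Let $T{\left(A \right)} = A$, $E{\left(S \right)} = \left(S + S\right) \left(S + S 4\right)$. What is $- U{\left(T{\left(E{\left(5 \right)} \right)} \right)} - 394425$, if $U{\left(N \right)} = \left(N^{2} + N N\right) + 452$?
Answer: $-519877$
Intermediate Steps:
$E{\left(S \right)} = 10 S^{2}$ ($E{\left(S \right)} = 2 S \left(S + 4 S\right) = 2 S 5 S = 10 S^{2}$)
$U{\left(N \right)} = 452 + 2 N^{2}$ ($U{\left(N \right)} = \left(N^{2} + N^{2}\right) + 452 = 2 N^{2} + 452 = 452 + 2 N^{2}$)
$- U{\left(T{\left(E{\left(5 \right)} \right)} \right)} - 394425 = - (452 + 2 \left(10 \cdot 5^{2}\right)^{2}) - 394425 = - (452 + 2 \left(10 \cdot 25\right)^{2}) - 394425 = - (452 + 2 \cdot 250^{2}) - 394425 = - (452 + 2 \cdot 62500) - 394425 = - (452 + 125000) - 394425 = \left(-1\right) 125452 - 394425 = -125452 - 394425 = -519877$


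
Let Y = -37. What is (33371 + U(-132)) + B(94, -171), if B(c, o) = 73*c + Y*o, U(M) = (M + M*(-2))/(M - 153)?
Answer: 4423156/95 ≈ 46560.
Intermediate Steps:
U(M) = -M/(-153 + M) (U(M) = (M - 2*M)/(-153 + M) = (-M)/(-153 + M) = -M/(-153 + M))
B(c, o) = -37*o + 73*c (B(c, o) = 73*c - 37*o = -37*o + 73*c)
(33371 + U(-132)) + B(94, -171) = (33371 - 1*(-132)/(-153 - 132)) + (-37*(-171) + 73*94) = (33371 - 1*(-132)/(-285)) + (6327 + 6862) = (33371 - 1*(-132)*(-1/285)) + 13189 = (33371 - 44/95) + 13189 = 3170201/95 + 13189 = 4423156/95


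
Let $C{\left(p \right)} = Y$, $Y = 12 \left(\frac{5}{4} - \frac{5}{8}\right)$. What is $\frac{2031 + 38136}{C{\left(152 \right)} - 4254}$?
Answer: $- \frac{26778}{2831} \approx -9.4588$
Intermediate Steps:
$Y = \frac{15}{2}$ ($Y = 12 \left(5 \cdot \frac{1}{4} - \frac{5}{8}\right) = 12 \left(\frac{5}{4} - \frac{5}{8}\right) = 12 \cdot \frac{5}{8} = \frac{15}{2} \approx 7.5$)
$C{\left(p \right)} = \frac{15}{2}$
$\frac{2031 + 38136}{C{\left(152 \right)} - 4254} = \frac{2031 + 38136}{\frac{15}{2} - 4254} = \frac{40167}{- \frac{8493}{2}} = 40167 \left(- \frac{2}{8493}\right) = - \frac{26778}{2831}$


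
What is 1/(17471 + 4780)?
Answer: 1/22251 ≈ 4.4942e-5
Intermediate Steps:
1/(17471 + 4780) = 1/22251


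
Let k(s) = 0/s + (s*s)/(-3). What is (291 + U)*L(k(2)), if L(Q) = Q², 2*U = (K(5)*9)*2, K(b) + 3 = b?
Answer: 1648/3 ≈ 549.33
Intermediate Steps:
k(s) = -s²/3 (k(s) = 0 + s²*(-⅓) = 0 - s²/3 = -s²/3)
K(b) = -3 + b
U = 18 (U = (((-3 + 5)*9)*2)/2 = ((2*9)*2)/2 = (18*2)/2 = (½)*36 = 18)
(291 + U)*L(k(2)) = (291 + 18)*(-⅓*2²)² = 309*(-⅓*4)² = 309*(-4/3)² = 309*(16/9) = 1648/3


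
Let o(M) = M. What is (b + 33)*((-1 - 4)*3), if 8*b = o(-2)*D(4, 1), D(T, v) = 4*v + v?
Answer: -1905/4 ≈ -476.25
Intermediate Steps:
D(T, v) = 5*v
b = -5/4 (b = (-10)/8 = (-2*5)/8 = (⅛)*(-10) = -5/4 ≈ -1.2500)
(b + 33)*((-1 - 4)*3) = (-5/4 + 33)*((-1 - 4)*3) = 127*(-5*3)/4 = (127/4)*(-15) = -1905/4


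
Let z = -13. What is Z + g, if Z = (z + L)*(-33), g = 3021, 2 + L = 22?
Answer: 2790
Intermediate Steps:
L = 20 (L = -2 + 22 = 20)
Z = -231 (Z = (-13 + 20)*(-33) = 7*(-33) = -231)
Z + g = -231 + 3021 = 2790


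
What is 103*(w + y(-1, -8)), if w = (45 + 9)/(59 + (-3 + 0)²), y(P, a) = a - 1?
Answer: -28737/34 ≈ -845.21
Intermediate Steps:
y(P, a) = -1 + a
w = 27/34 (w = 54/(59 + (-3)²) = 54/(59 + 9) = 54/68 = 54*(1/68) = 27/34 ≈ 0.79412)
103*(w + y(-1, -8)) = 103*(27/34 + (-1 - 8)) = 103*(27/34 - 9) = 103*(-279/34) = -28737/34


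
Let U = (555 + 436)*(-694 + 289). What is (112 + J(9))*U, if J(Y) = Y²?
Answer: -77461515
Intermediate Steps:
U = -401355 (U = 991*(-405) = -401355)
(112 + J(9))*U = (112 + 9²)*(-401355) = (112 + 81)*(-401355) = 193*(-401355) = -77461515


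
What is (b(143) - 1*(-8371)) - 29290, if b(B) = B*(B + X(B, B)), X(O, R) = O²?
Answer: 2923737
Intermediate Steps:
b(B) = B*(B + B²)
(b(143) - 1*(-8371)) - 29290 = (143²*(1 + 143) - 1*(-8371)) - 29290 = (20449*144 + 8371) - 29290 = (2944656 + 8371) - 29290 = 2953027 - 29290 = 2923737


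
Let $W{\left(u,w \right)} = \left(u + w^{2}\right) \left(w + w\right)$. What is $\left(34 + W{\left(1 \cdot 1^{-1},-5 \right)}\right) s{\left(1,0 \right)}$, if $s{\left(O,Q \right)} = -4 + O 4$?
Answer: $0$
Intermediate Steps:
$s{\left(O,Q \right)} = -4 + 4 O$
$W{\left(u,w \right)} = 2 w \left(u + w^{2}\right)$ ($W{\left(u,w \right)} = \left(u + w^{2}\right) 2 w = 2 w \left(u + w^{2}\right)$)
$\left(34 + W{\left(1 \cdot 1^{-1},-5 \right)}\right) s{\left(1,0 \right)} = \left(34 + 2 \left(-5\right) \left(1 \cdot 1^{-1} + \left(-5\right)^{2}\right)\right) \left(-4 + 4 \cdot 1\right) = \left(34 + 2 \left(-5\right) \left(1 \cdot 1 + 25\right)\right) \left(-4 + 4\right) = \left(34 + 2 \left(-5\right) \left(1 + 25\right)\right) 0 = \left(34 + 2 \left(-5\right) 26\right) 0 = \left(34 - 260\right) 0 = \left(-226\right) 0 = 0$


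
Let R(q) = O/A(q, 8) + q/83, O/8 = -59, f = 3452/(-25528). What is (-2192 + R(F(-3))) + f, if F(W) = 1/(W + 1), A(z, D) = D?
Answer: -596221513/264853 ≈ -2251.1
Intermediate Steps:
f = -863/6382 (f = 3452*(-1/25528) = -863/6382 ≈ -0.13522)
F(W) = 1/(1 + W)
O = -472 (O = 8*(-59) = -472)
R(q) = -59 + q/83 (R(q) = -472/8 + q/83 = -472*⅛ + q*(1/83) = -59 + q/83)
(-2192 + R(F(-3))) + f = (-2192 + (-59 + 1/(83*(1 - 3)))) - 863/6382 = (-2192 + (-59 + (1/83)/(-2))) - 863/6382 = (-2192 + (-59 + (1/83)*(-½))) - 863/6382 = (-2192 + (-59 - 1/166)) - 863/6382 = (-2192 - 9795/166) - 863/6382 = -373667/166 - 863/6382 = -596221513/264853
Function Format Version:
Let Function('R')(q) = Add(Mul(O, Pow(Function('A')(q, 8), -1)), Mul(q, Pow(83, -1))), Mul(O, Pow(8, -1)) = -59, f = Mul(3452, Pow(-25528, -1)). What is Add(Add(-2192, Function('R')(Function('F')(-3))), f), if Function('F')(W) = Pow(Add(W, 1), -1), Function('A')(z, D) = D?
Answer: Rational(-596221513, 264853) ≈ -2251.1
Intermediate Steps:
f = Rational(-863, 6382) (f = Mul(3452, Rational(-1, 25528)) = Rational(-863, 6382) ≈ -0.13522)
Function('F')(W) = Pow(Add(1, W), -1)
O = -472 (O = Mul(8, -59) = -472)
Function('R')(q) = Add(-59, Mul(Rational(1, 83), q)) (Function('R')(q) = Add(Mul(-472, Pow(8, -1)), Mul(q, Pow(83, -1))) = Add(Mul(-472, Rational(1, 8)), Mul(q, Rational(1, 83))) = Add(-59, Mul(Rational(1, 83), q)))
Add(Add(-2192, Function('R')(Function('F')(-3))), f) = Add(Add(-2192, Add(-59, Mul(Rational(1, 83), Pow(Add(1, -3), -1)))), Rational(-863, 6382)) = Add(Add(-2192, Add(-59, Mul(Rational(1, 83), Pow(-2, -1)))), Rational(-863, 6382)) = Add(Add(-2192, Add(-59, Mul(Rational(1, 83), Rational(-1, 2)))), Rational(-863, 6382)) = Add(Add(-2192, Add(-59, Rational(-1, 166))), Rational(-863, 6382)) = Add(Add(-2192, Rational(-9795, 166)), Rational(-863, 6382)) = Add(Rational(-373667, 166), Rational(-863, 6382)) = Rational(-596221513, 264853)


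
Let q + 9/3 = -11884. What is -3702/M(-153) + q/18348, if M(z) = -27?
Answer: 7511483/55044 ≈ 136.46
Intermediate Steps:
q = -11887 (q = -3 - 11884 = -11887)
-3702/M(-153) + q/18348 = -3702/(-27) - 11887/18348 = -3702*(-1/27) - 11887*1/18348 = 1234/9 - 11887/18348 = 7511483/55044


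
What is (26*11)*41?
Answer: 11726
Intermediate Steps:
(26*11)*41 = 286*41 = 11726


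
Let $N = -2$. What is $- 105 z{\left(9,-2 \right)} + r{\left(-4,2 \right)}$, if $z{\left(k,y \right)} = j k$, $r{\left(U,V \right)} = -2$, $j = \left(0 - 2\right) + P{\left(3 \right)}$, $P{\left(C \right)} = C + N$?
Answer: $943$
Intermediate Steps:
$P{\left(C \right)} = -2 + C$ ($P{\left(C \right)} = C - 2 = -2 + C$)
$j = -1$ ($j = \left(0 - 2\right) + \left(-2 + 3\right) = -2 + 1 = -1$)
$z{\left(k,y \right)} = - k$
$- 105 z{\left(9,-2 \right)} + r{\left(-4,2 \right)} = - 105 \left(\left(-1\right) 9\right) - 2 = \left(-105\right) \left(-9\right) - 2 = 945 - 2 = 943$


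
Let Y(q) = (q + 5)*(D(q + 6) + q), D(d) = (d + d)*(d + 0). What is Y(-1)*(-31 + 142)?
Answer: 21756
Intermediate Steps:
D(d) = 2*d**2 (D(d) = (2*d)*d = 2*d**2)
Y(q) = (5 + q)*(q + 2*(6 + q)**2) (Y(q) = (q + 5)*(2*(q + 6)**2 + q) = (5 + q)*(2*(6 + q)**2 + q) = (5 + q)*(q + 2*(6 + q)**2))
Y(-1)*(-31 + 142) = (360 + 2*(-1)**3 + 35*(-1)**2 + 197*(-1))*(-31 + 142) = (360 + 2*(-1) + 35*1 - 197)*111 = (360 - 2 + 35 - 197)*111 = 196*111 = 21756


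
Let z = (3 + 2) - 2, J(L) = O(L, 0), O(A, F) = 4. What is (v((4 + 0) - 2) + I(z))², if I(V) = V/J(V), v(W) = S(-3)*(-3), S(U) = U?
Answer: 1521/16 ≈ 95.063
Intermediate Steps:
J(L) = 4
v(W) = 9 (v(W) = -3*(-3) = 9)
z = 3 (z = 5 - 2 = 3)
I(V) = V/4
(v((4 + 0) - 2) + I(z))² = (9 + (¼)*3)² = (9 + ¾)² = (39/4)² = 1521/16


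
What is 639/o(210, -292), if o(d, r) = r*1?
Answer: -639/292 ≈ -2.1884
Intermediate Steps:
o(d, r) = r
639/o(210, -292) = 639/(-292) = 639*(-1/292) = -639/292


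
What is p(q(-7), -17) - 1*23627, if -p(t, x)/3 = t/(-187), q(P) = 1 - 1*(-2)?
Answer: -4418240/187 ≈ -23627.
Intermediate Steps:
q(P) = 3 (q(P) = 1 + 2 = 3)
p(t, x) = 3*t/187 (p(t, x) = -3*t/(-187) = -3*t*(-1)/187 = -(-3)*t/187 = 3*t/187)
p(q(-7), -17) - 1*23627 = (3/187)*3 - 1*23627 = 9/187 - 23627 = -4418240/187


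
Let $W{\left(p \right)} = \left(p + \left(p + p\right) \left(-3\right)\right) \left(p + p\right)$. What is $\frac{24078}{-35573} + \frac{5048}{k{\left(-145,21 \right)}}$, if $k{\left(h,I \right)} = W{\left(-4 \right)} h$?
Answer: $- \frac{47379637}{103161700} \approx -0.45928$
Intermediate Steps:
$W{\left(p \right)} = - 10 p^{2}$ ($W{\left(p \right)} = \left(p + 2 p \left(-3\right)\right) 2 p = \left(p - 6 p\right) 2 p = - 5 p 2 p = - 10 p^{2}$)
$k{\left(h,I \right)} = - 160 h$ ($k{\left(h,I \right)} = - 10 \left(-4\right)^{2} h = \left(-10\right) 16 h = - 160 h$)
$\frac{24078}{-35573} + \frac{5048}{k{\left(-145,21 \right)}} = \frac{24078}{-35573} + \frac{5048}{\left(-160\right) \left(-145\right)} = 24078 \left(- \frac{1}{35573}\right) + \frac{5048}{23200} = - \frac{24078}{35573} + 5048 \cdot \frac{1}{23200} = - \frac{24078}{35573} + \frac{631}{2900} = - \frac{47379637}{103161700}$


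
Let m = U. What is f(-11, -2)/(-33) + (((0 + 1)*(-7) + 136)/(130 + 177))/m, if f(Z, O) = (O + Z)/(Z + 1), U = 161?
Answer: -599981/16310910 ≈ -0.036784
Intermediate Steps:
f(Z, O) = (O + Z)/(1 + Z)
m = 161
f(-11, -2)/(-33) + (((0 + 1)*(-7) + 136)/(130 + 177))/m = ((-2 - 11)/(1 - 11))/(-33) + (((0 + 1)*(-7) + 136)/(130 + 177))/161 = (-13/(-10))*(-1/33) + ((1*(-7) + 136)/307)*(1/161) = -1/10*(-13)*(-1/33) + ((-7 + 136)*(1/307))*(1/161) = (13/10)*(-1/33) + (129*(1/307))*(1/161) = -13/330 + (129/307)*(1/161) = -13/330 + 129/49427 = -599981/16310910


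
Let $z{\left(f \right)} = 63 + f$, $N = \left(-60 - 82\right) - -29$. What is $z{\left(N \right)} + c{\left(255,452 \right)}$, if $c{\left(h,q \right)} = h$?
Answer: $205$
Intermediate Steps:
$N = -113$ ($N = \left(-60 - 82\right) + 29 = -142 + 29 = -113$)
$z{\left(N \right)} + c{\left(255,452 \right)} = \left(63 - 113\right) + 255 = -50 + 255 = 205$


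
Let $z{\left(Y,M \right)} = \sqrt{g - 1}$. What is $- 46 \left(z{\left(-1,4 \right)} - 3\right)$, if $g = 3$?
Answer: $138 - 46 \sqrt{2} \approx 72.946$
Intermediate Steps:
$z{\left(Y,M \right)} = \sqrt{2}$ ($z{\left(Y,M \right)} = \sqrt{3 - 1} = \sqrt{2}$)
$- 46 \left(z{\left(-1,4 \right)} - 3\right) = - 46 \left(\sqrt{2} - 3\right) = - 46 \left(-3 + \sqrt{2}\right) = 138 - 46 \sqrt{2}$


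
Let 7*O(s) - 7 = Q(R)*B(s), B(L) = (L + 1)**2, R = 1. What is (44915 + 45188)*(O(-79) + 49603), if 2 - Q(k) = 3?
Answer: 30738097832/7 ≈ 4.3912e+9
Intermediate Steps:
Q(k) = -1 (Q(k) = 2 - 1*3 = 2 - 3 = -1)
B(L) = (1 + L)**2
O(s) = 1 - (1 + s)**2/7 (O(s) = 1 + (-(1 + s)**2)/7 = 1 - (1 + s)**2/7)
(44915 + 45188)*(O(-79) + 49603) = (44915 + 45188)*((1 - (1 - 79)**2/7) + 49603) = 90103*((1 - 1/7*(-78)**2) + 49603) = 90103*((1 - 1/7*6084) + 49603) = 90103*((1 - 6084/7) + 49603) = 90103*(-6077/7 + 49603) = 90103*(341144/7) = 30738097832/7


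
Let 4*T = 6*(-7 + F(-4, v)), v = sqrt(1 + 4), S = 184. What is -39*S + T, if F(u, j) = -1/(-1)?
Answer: -7185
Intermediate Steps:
v = sqrt(5) ≈ 2.2361
F(u, j) = 1 (F(u, j) = -1*(-1) = 1)
T = -9 (T = (6*(-7 + 1))/4 = (6*(-6))/4 = (1/4)*(-36) = -9)
-39*S + T = -39*184 - 9 = -7176 - 9 = -7185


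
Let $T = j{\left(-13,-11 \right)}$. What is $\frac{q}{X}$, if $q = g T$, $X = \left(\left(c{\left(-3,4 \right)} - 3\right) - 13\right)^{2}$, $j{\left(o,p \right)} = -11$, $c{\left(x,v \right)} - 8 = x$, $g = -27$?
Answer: $\frac{27}{11} \approx 2.4545$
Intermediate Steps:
$c{\left(x,v \right)} = 8 + x$
$T = -11$
$X = 121$ ($X = \left(\left(\left(8 - 3\right) - 3\right) - 13\right)^{2} = \left(\left(5 - 3\right) - 13\right)^{2} = \left(2 - 13\right)^{2} = \left(-11\right)^{2} = 121$)
$q = 297$ ($q = \left(-27\right) \left(-11\right) = 297$)
$\frac{q}{X} = \frac{297}{121} = 297 \cdot \frac{1}{121} = \frac{27}{11}$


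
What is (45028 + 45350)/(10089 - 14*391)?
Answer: 90378/4615 ≈ 19.584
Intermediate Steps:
(45028 + 45350)/(10089 - 14*391) = 90378/(10089 - 5474) = 90378/4615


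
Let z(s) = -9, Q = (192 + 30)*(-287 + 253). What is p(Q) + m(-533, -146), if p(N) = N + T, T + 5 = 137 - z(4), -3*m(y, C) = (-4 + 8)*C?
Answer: -21637/3 ≈ -7212.3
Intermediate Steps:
Q = -7548 (Q = 222*(-34) = -7548)
m(y, C) = -4*C/3 (m(y, C) = -(-4 + 8)*C/3 = -4*C/3)
T = 141 (T = -5 + (137 - 1*(-9)) = -5 + (137 + 9) = -5 + 146 = 141)
p(N) = 141 + N (p(N) = N + 141 = 141 + N)
p(Q) + m(-533, -146) = (141 - 7548) - 4/3*(-146) = -7407 + 584/3 = -21637/3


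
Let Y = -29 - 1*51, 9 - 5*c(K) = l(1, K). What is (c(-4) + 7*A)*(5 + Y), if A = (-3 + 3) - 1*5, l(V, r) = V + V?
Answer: 2520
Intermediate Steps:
l(V, r) = 2*V
c(K) = 7/5 (c(K) = 9/5 - 2/5 = 9/5 - ⅕*2 = 9/5 - ⅖ = 7/5)
A = -5 (A = 0 - 5 = -5)
Y = -80 (Y = -29 - 51 = -80)
(c(-4) + 7*A)*(5 + Y) = (7/5 + 7*(-5))*(5 - 80) = (7/5 - 35)*(-75) = -168/5*(-75) = 2520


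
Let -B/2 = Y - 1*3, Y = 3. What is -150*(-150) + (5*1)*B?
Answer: 22500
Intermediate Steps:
B = 0 (B = -2*(3 - 1*3) = -2*(3 - 3) = -2*0 = 0)
-150*(-150) + (5*1)*B = -150*(-150) + (5*1)*0 = 22500 + 5*0 = 22500 + 0 = 22500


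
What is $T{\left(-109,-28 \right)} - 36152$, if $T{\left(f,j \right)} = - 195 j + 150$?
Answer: $-30542$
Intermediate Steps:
$T{\left(f,j \right)} = 150 - 195 j$
$T{\left(-109,-28 \right)} - 36152 = \left(150 - -5460\right) - 36152 = \left(150 + 5460\right) - 36152 = 5610 - 36152 = -30542$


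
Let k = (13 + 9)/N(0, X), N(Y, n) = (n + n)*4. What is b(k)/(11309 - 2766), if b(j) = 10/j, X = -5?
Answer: -200/93973 ≈ -0.0021283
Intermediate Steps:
N(Y, n) = 8*n (N(Y, n) = (2*n)*4 = 8*n)
k = -11/20 (k = (13 + 9)/((8*(-5))) = 22/(-40) = 22*(-1/40) = -11/20 ≈ -0.55000)
b(k)/(11309 - 2766) = (10/(-11/20))/(11309 - 2766) = (10*(-20/11))/8543 = (1/8543)*(-200/11) = -200/93973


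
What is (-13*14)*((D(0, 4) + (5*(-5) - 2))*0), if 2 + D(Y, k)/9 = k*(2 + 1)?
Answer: 0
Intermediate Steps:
D(Y, k) = -18 + 27*k (D(Y, k) = -18 + 9*(k*(2 + 1)) = -18 + 9*(k*3) = -18 + 9*(3*k) = -18 + 27*k)
(-13*14)*((D(0, 4) + (5*(-5) - 2))*0) = (-13*14)*(((-18 + 27*4) + (5*(-5) - 2))*0) = -182*((-18 + 108) + (-25 - 2))*0 = -182*(90 - 27)*0 = -11466*0 = -182*0 = 0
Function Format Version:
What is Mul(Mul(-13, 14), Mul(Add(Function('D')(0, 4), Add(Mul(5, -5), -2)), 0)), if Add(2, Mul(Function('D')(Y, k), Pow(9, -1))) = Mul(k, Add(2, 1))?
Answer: 0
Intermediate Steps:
Function('D')(Y, k) = Add(-18, Mul(27, k)) (Function('D')(Y, k) = Add(-18, Mul(9, Mul(k, Add(2, 1)))) = Add(-18, Mul(9, Mul(k, 3))) = Add(-18, Mul(9, Mul(3, k))) = Add(-18, Mul(27, k)))
Mul(Mul(-13, 14), Mul(Add(Function('D')(0, 4), Add(Mul(5, -5), -2)), 0)) = Mul(Mul(-13, 14), Mul(Add(Add(-18, Mul(27, 4)), Add(Mul(5, -5), -2)), 0)) = Mul(-182, Mul(Add(Add(-18, 108), Add(-25, -2)), 0)) = Mul(-182, Mul(Add(90, -27), 0)) = Mul(-182, Mul(63, 0)) = Mul(-182, 0) = 0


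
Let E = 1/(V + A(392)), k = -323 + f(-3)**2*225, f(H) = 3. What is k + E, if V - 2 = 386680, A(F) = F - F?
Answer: 658132765/386682 ≈ 1702.0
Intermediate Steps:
A(F) = 0
V = 386682 (V = 2 + 386680 = 386682)
k = 1702 (k = -323 + 3**2*225 = -323 + 9*225 = -323 + 2025 = 1702)
E = 1/386682 (E = 1/(386682 + 0) = 1/386682 ≈ 2.5861e-6)
k + E = 1702 + 1/386682 = 658132765/386682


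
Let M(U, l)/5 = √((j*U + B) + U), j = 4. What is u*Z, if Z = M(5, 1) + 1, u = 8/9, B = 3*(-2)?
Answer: 8/9 + 40*√19/9 ≈ 20.262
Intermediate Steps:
B = -6
M(U, l) = 5*√(-6 + 5*U) (M(U, l) = 5*√((4*U - 6) + U) = 5*√((-6 + 4*U) + U) = 5*√(-6 + 5*U))
u = 8/9 (u = 8*(⅑) = 8/9 ≈ 0.88889)
Z = 1 + 5*√19 (Z = 5*√(-6 + 5*5) + 1 = 5*√(-6 + 25) + 1 = 5*√19 + 1 = 1 + 5*√19 ≈ 22.794)
u*Z = 8*(1 + 5*√19)/9 = 8/9 + 40*√19/9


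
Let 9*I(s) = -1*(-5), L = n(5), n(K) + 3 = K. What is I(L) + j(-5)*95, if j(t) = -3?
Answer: -2560/9 ≈ -284.44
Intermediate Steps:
n(K) = -3 + K
L = 2 (L = -3 + 5 = 2)
I(s) = 5/9 (I(s) = (-1*(-5))/9 = (⅑)*5 = 5/9)
I(L) + j(-5)*95 = 5/9 - 3*95 = 5/9 - 285 = -2560/9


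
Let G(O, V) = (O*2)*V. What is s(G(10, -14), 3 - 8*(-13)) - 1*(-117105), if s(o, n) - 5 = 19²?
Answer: 117471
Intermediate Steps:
G(O, V) = 2*O*V (G(O, V) = (2*O)*V = 2*O*V)
s(o, n) = 366 (s(o, n) = 5 + 19² = 5 + 361 = 366)
s(G(10, -14), 3 - 8*(-13)) - 1*(-117105) = 366 - 1*(-117105) = 366 + 117105 = 117471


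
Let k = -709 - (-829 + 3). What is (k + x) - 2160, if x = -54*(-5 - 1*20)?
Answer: -693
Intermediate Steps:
x = 1350 (x = -54*(-5 - 20) = -54*(-25) = 1350)
k = 117 (k = -709 - 1*(-826) = -709 + 826 = 117)
(k + x) - 2160 = (117 + 1350) - 2160 = 1467 - 2160 = -693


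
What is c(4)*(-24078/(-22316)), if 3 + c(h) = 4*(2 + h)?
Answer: 36117/1594 ≈ 22.658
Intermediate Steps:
c(h) = 5 + 4*h (c(h) = -3 + 4*(2 + h) = -3 + (8 + 4*h) = 5 + 4*h)
c(4)*(-24078/(-22316)) = (5 + 4*4)*(-24078/(-22316)) = (5 + 16)*(-24078*(-1/22316)) = 21*(12039/11158) = 36117/1594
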